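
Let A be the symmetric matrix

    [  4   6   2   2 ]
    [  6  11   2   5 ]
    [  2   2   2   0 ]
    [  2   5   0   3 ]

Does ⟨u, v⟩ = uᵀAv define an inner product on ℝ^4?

Congruent diagonalization of A (simultaneous row and column reduction) yields pivots 4, 2, 1/2, 0.
Counting signs: 3 positive, 1 zero.
Hence Q is positive semidefinite.
⟨·,·⟩ is an inner product exactly when A is positive definite.

no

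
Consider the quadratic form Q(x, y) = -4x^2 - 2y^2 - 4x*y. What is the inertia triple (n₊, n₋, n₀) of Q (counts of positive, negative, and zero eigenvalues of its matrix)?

(0, 2, 0)

Write A = [[-4, -2], [-2, -2]].
An LDLᵀ factorisation of A has diagonal entries -4, -1.
So there are 2 negative pivots.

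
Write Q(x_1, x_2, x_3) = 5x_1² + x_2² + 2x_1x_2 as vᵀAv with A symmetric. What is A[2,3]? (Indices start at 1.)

The coefficient of x_2·x_3 in Q is 0. For a symmetric A this equals A[2,3] + A[3,2] = 2·A[2,3].
So A[2,3] = 0/2 = 0.

0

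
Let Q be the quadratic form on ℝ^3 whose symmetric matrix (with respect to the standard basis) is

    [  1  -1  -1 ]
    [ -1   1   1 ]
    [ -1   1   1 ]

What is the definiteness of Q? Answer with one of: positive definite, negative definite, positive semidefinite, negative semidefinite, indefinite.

positive semidefinite

Symmetric row and column elimination reduces A to a congruent diagonal form with pivots 1, 0, 0.
That gives 1 positive, 2 zero pivots.
Hence Q is positive semidefinite.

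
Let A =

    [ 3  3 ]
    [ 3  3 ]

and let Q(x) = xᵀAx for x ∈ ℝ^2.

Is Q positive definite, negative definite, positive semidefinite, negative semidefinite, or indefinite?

positive semidefinite

For the 2×2 matrix [[3, 3], [3, 3]]: det = 3·3 − (3)² = 0, trace = 6.
det = 0 so one eigenvalue is zero; the form is semidefinite with the sign of the trace.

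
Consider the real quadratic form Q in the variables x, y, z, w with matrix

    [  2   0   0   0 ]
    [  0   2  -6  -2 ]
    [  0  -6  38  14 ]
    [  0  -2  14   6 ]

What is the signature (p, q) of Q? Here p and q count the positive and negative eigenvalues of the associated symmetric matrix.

(4, 0)

Applying the same elementary operations to the rows and columns of A produces a congruent diagonal matrix with entries 2, 2, 20, 4/5.
So there are 4 positive pivots.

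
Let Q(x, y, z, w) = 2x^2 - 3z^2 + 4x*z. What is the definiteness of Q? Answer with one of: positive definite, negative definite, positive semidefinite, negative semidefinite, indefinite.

The associated matrix is A = [[2, 0, 2, 0], [0, 0, 0, 0], [2, 0, -3, 0], [0, 0, 0, 0]].
Congruent diagonalization of A (simultaneous row and column reduction) yields pivots 2, 0, -5, 0.
Counting signs: 1 positive, 1 negative, 2 zero.
Hence Q is indefinite.

indefinite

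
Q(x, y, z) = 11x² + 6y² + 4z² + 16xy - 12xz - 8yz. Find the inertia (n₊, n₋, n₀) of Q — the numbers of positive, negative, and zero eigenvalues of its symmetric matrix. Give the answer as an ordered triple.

The associated matrix is A = [[11, 8, -6], [8, 6, -4], [-6, -4, 4]].
Row-reducing A symmetrically gives the diagonal entries 11, 2/11, 0.
That gives 2 positive, 1 zero pivots.

(2, 0, 1)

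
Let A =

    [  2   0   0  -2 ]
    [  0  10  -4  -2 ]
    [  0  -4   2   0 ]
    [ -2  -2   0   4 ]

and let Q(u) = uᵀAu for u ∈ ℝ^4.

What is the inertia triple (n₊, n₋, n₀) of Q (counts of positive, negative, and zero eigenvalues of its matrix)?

(3, 0, 1)

Symmetric row and column elimination reduces A to a congruent diagonal form with pivots 2, 10, 2/5, 0.
That gives 3 positive, 1 zero pivots.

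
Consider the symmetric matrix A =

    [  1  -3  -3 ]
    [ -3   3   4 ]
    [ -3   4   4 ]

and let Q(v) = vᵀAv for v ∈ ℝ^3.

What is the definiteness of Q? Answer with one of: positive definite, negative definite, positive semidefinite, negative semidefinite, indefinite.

indefinite

Symmetric row and column elimination reduces A to a congruent diagonal form with pivots 1, -6, -5/6.
Counting signs: 1 positive, 2 negative.
Hence Q is indefinite.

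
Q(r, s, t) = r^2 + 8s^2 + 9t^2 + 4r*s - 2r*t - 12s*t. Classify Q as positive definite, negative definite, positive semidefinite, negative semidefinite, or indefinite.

positive definite

The associated matrix is A = [[1, 2, -1], [2, 8, -6], [-1, -6, 9]].
Symmetric row and column elimination reduces A to a congruent diagonal form with pivots 1, 4, 4.
Counting signs: 3 positive.
Hence Q is positive definite.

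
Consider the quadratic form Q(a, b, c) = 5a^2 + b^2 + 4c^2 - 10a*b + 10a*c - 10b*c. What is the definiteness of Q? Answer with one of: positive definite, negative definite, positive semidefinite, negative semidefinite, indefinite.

indefinite

The associated matrix is A = [[5, -5, 5], [-5, 1, -5], [5, -5, 4]].
An LDLᵀ factorisation of A has diagonal entries 5, -4, -1.
That gives 1 positive, 2 negative pivots.
Hence Q is indefinite.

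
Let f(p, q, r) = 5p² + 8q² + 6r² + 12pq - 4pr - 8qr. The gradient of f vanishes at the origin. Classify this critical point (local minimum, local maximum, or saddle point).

local minimum

The Hessian at the origin is H = [[10, 12, -4], [12, 16, -8], [-4, -8, 12]].
Row-reducing H symmetrically gives the diagonal entries 10, 8/5, 4.
So there are 3 positive pivots.
H is positive definite, so the origin is a strict local minimum.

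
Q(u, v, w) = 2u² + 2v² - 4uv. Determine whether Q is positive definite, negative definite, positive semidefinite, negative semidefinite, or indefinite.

positive semidefinite

The symmetric matrix is A = [[2, -2, 0], [-2, 2, 0], [0, 0, 0]].
Symmetric row and column elimination reduces A to a congruent diagonal form with pivots 2, 0, 0.
That gives 1 positive, 2 zero pivots.
Hence Q is positive semidefinite.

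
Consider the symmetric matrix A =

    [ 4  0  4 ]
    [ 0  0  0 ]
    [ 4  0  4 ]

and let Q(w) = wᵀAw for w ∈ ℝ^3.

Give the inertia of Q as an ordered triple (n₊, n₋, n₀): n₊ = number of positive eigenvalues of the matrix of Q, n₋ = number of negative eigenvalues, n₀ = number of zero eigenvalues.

Congruent diagonalization of A (simultaneous row and column reduction) yields pivots 4, 0, 0.
That gives 1 positive, 2 zero pivots.

(1, 0, 2)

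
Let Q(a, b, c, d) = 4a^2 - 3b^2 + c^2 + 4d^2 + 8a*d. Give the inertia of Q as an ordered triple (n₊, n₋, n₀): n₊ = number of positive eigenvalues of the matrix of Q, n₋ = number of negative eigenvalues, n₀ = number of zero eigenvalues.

(2, 1, 1)

The symmetric matrix is A = [[4, 0, 0, 4], [0, -3, 0, 0], [0, 0, 1, 0], [4, 0, 0, 4]].
Congruent diagonalization of A (simultaneous row and column reduction) yields pivots 4, -3, 1, 0.
That gives 2 positive, 1 negative, 1 zero pivots.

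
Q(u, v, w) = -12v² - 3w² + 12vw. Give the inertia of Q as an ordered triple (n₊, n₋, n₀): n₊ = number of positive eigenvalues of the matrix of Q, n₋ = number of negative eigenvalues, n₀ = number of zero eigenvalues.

The symmetric matrix is A = [[0, 0, 0], [0, -12, 6], [0, 6, -3]].
Symmetric row and column elimination reduces A to a congruent diagonal form with pivots 0, -12, 0.
That gives 1 negative, 2 zero pivots.

(0, 1, 2)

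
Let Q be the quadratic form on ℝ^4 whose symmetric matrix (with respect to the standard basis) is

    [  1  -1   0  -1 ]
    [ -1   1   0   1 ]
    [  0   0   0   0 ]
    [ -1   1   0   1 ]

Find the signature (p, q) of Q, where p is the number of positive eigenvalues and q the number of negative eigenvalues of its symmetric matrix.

Applying the same elementary operations to the rows and columns of A produces a congruent diagonal matrix with entries 1, 0, 0, 0.
That gives 1 positive, 3 zero pivots.

(1, 0)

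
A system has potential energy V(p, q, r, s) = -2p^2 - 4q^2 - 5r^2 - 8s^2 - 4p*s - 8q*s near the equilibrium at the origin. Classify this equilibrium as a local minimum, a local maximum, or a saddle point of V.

local maximum

The Hessian at the origin is H = [[-4, 0, 0, -4], [0, -8, 0, -8], [0, 0, -10, 0], [-4, -8, 0, -16]].
Congruent diagonalization of H (simultaneous row and column reduction) yields pivots -4, -8, -10, -4.
So there are 4 negative pivots.
H is negative definite, so the origin is a strict local maximum.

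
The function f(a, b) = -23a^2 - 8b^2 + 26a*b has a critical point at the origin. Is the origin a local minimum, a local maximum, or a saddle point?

The Hessian at the origin is H = [[-46, 26], [26, -16]].
det H = -46·-16 − (26)² = 60 > 0 and H[1,1] = -46 < 0, so H is negative definite.
Therefore the origin is a local maximum.

local maximum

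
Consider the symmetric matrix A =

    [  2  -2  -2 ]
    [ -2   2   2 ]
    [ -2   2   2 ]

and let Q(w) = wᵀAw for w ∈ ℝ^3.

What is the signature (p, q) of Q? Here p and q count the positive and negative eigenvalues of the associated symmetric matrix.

Congruent diagonalization of A (simultaneous row and column reduction) yields pivots 2, 0, 0.
Counting signs: 1 positive, 2 zero.

(1, 0)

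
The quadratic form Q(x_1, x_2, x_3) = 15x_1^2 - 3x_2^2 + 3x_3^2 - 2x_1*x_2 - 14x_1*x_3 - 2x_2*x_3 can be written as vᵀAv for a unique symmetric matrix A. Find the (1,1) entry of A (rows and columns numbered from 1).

The coefficient of x_1^2 in Q is 15, and that is exactly A[1,1].

15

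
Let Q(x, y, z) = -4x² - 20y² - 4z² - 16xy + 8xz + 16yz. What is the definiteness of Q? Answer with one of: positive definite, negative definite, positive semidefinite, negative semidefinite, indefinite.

negative semidefinite

Write A = [[-4, -8, 4], [-8, -20, 8], [4, 8, -4]].
Applying the same elementary operations to the rows and columns of A produces a congruent diagonal matrix with entries -4, -4, 0.
That gives 2 negative, 1 zero pivots.
Hence Q is negative semidefinite.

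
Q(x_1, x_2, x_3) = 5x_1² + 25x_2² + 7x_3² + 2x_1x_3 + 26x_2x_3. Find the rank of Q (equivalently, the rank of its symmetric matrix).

The associated matrix is A = [[5, 0, 1], [0, 25, 13], [1, 13, 7]].
Row-reducing A symmetrically gives the diagonal entries 5, 25, 1/25.
So there are 3 positive pivots.
The rank is the number of nonzero pivots: 3.

3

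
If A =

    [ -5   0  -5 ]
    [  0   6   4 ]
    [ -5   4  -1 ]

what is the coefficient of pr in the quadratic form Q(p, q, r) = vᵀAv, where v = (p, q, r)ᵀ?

-10

The coefficient of pr is A[1,3] + A[3,1] = 2·(-5) = -10.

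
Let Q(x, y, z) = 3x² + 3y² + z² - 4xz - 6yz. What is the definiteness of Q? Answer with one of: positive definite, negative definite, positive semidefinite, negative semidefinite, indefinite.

indefinite

Write A = [[3, 0, -2], [0, 3, -3], [-2, -3, 1]].
Applying the same elementary operations to the rows and columns of A produces a congruent diagonal matrix with entries 3, 3, -10/3.
So there are 2 positive, 1 negative pivots.
Hence Q is indefinite.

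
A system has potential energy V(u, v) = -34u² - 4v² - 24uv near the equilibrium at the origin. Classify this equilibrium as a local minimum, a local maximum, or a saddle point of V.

The Hessian at the origin is H = [[-68, -24], [-24, -8]].
det H = -68·-8 − (-24)² = -32 < 0, so H is indefinite.
Therefore the origin is a saddle point.

saddle point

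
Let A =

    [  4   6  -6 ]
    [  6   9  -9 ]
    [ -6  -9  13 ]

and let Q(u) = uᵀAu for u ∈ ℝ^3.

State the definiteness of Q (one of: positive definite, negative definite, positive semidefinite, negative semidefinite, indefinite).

positive semidefinite

Row-reducing A symmetrically gives the diagonal entries 4, 0, 4.
Counting signs: 2 positive, 1 zero.
Hence Q is positive semidefinite.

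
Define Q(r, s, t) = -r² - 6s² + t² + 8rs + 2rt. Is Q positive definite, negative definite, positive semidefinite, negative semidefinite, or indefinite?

indefinite

The symmetric matrix is A = [[-1, 4, 1], [4, -6, 0], [1, 0, 1]].
An LDLᵀ factorisation of A has diagonal entries -1, 10, 2/5.
So there are 2 positive, 1 negative pivots.
Hence Q is indefinite.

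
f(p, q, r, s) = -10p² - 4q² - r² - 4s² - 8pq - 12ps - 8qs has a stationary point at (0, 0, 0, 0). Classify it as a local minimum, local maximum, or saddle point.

The Hessian at the origin is H = [[-20, -8, 0, -12], [-8, -8, 0, -8], [0, 0, -2, 0], [-12, -8, 0, -8]].
Row-reducing H symmetrically gives the diagonal entries -20, -24/5, -2, 4/3.
So there are 1 positive, 3 negative pivots.
H is indefinite, so the origin is a saddle point.

saddle point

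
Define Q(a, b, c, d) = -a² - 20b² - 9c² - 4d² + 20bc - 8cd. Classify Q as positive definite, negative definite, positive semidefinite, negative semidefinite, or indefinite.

negative semidefinite

Write A = [[-1, 0, 0, 0], [0, -20, 10, 0], [0, 10, -9, -4], [0, 0, -4, -4]].
Symmetric row and column elimination reduces A to a congruent diagonal form with pivots -1, -20, -4, 0.
That gives 3 negative, 1 zero pivots.
Hence Q is negative semidefinite.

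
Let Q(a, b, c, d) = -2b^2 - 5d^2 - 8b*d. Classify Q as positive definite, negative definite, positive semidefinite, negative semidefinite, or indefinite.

indefinite

Write A = [[0, 0, 0, 0], [0, -2, 0, -4], [0, 0, 0, 0], [0, -4, 0, -5]].
Applying the same elementary operations to the rows and columns of A produces a congruent diagonal matrix with entries 0, -2, 0, 3.
That gives 1 positive, 1 negative, 2 zero pivots.
Hence Q is indefinite.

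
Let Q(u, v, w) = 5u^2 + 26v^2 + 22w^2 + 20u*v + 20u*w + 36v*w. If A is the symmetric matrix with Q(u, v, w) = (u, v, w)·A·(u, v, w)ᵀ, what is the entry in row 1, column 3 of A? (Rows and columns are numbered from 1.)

The coefficient of u·w in Q is 20. For a symmetric A this equals A[1,3] + A[3,1] = 2·A[1,3].
So A[1,3] = 20/2 = 10.

10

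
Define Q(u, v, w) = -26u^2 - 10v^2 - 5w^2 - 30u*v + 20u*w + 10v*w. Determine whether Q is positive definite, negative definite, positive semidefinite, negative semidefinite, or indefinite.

negative definite

The symmetric matrix of Q is A = [[-26, -15, 10], [-15, -10, 5], [10, 5, -5]].
Leading principal minors: Δ_1 = -26, Δ_2 = 35, Δ_3 = -25.
The signs alternate starting with Δ_1 < 0, so by Sylvester's criterion Q is negative definite.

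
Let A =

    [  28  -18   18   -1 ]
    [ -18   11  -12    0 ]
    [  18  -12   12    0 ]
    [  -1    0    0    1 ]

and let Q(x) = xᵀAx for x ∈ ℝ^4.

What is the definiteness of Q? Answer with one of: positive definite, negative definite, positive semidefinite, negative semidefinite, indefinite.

Symmetric row and column elimination reduces A to a congruent diagonal form with pivots 28, -4/7, 3/4, 0.
So there are 2 positive, 1 negative, 1 zero pivots.
Hence Q is indefinite.

indefinite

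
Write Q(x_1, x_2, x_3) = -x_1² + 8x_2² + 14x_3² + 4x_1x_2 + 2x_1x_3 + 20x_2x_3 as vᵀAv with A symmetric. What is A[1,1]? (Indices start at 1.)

The coefficient of x_1² in Q is -1, and that is exactly A[1,1].

-1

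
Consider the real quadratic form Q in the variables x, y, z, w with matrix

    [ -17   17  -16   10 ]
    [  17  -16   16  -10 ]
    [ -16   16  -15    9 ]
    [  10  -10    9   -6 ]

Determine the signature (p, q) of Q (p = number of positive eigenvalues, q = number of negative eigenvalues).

(2, 2)

An LDLᵀ factorisation of A has diagonal entries -17, 1, 1/17, -3.
So there are 2 positive, 2 negative pivots.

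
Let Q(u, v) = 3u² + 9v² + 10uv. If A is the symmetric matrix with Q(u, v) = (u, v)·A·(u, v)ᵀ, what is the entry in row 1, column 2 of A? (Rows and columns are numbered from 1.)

5

The coefficient of u·v in Q is 10. For a symmetric A this equals A[1,2] + A[2,1] = 2·A[1,2].
So A[1,2] = 10/2 = 5.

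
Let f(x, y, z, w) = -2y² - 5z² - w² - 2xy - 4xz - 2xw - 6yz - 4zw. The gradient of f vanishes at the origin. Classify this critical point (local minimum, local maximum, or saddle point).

saddle point

The Hessian at the origin is H = [[0, -2, -4, -2], [-2, -4, -6, 0], [-4, -6, -10, -4], [-2, 0, -4, -2]].
H is indefinite, so the origin is a saddle point.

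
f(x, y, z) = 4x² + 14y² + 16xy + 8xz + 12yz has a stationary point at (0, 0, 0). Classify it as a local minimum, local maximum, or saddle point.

The Hessian at the origin is H = [[8, 16, 8], [16, 28, 12], [8, 12, 0]].
Congruent diagonalization of H (simultaneous row and column reduction) yields pivots 8, -4, -4.
Counting signs: 1 positive, 2 negative.
H is indefinite, so the origin is a saddle point.

saddle point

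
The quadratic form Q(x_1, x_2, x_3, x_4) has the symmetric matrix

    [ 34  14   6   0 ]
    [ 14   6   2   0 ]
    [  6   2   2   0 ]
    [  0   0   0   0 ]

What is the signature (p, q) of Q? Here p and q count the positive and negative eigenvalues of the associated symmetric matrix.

(2, 0)

Applying the same elementary operations to the rows and columns of A produces a congruent diagonal matrix with entries 34, 4/17, 0, 0.
So there are 2 positive, 2 zero pivots.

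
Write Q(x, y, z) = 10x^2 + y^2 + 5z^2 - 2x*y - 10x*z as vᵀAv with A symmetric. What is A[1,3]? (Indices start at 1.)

The coefficient of x·z in Q is -10. For a symmetric A this equals A[1,3] + A[3,1] = 2·A[1,3].
So A[1,3] = -10/2 = -5.

-5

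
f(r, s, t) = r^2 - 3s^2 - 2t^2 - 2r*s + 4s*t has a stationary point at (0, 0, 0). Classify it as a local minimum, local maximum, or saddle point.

The Hessian at the origin is H = [[2, -2, 0], [-2, -6, 4], [0, 4, -4]].
Symmetric row and column elimination reduces H to a congruent diagonal form with pivots 2, -8, -2.
Counting signs: 1 positive, 2 negative.
H is indefinite, so the origin is a saddle point.

saddle point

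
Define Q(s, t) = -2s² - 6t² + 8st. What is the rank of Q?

The associated matrix is A = [[-2, 4], [4, -6]].
Congruent diagonalization of A (simultaneous row and column reduction) yields pivots -2, 2.
So there are 1 positive, 1 negative pivots.
The rank is the number of nonzero pivots: 2.

2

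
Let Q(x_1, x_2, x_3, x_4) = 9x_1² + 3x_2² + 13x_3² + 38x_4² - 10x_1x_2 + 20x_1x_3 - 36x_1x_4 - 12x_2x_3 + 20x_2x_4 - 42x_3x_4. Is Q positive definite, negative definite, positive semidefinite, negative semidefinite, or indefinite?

The symmetric matrix of Q is A = [[9, -5, 10, -18], [-5, 3, -6, 10], [10, -6, 13, -21], [-18, 10, -21, 38]].
Leading principal minors: Δ_1 = 9, Δ_2 = 2, Δ_3 = 2, Δ_4 = 2.
All leading principal minors are positive, so by Sylvester's criterion Q is positive definite.

positive definite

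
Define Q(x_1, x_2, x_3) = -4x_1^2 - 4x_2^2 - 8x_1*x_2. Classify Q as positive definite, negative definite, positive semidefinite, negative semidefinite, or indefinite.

The associated matrix is A = [[-4, -4, 0], [-4, -4, 0], [0, 0, 0]].
Congruent diagonalization of A (simultaneous row and column reduction) yields pivots -4, 0, 0.
So there are 1 negative, 2 zero pivots.
Hence Q is negative semidefinite.

negative semidefinite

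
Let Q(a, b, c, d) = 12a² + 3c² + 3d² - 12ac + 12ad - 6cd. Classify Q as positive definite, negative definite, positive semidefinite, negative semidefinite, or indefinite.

positive semidefinite

The symmetric matrix is A = [[12, 0, -6, 6], [0, 0, 0, 0], [-6, 0, 3, -3], [6, 0, -3, 3]].
Row-reducing A symmetrically gives the diagonal entries 12, 0, 0, 0.
That gives 1 positive, 3 zero pivots.
Hence Q is positive semidefinite.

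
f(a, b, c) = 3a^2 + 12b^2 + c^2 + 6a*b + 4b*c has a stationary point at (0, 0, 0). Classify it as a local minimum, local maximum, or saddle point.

The Hessian at the origin is H = [[6, 6, 0], [6, 24, 4], [0, 4, 2]].
Row-reducing H symmetrically gives the diagonal entries 6, 18, 10/9.
So there are 3 positive pivots.
H is positive definite, so the origin is a strict local minimum.

local minimum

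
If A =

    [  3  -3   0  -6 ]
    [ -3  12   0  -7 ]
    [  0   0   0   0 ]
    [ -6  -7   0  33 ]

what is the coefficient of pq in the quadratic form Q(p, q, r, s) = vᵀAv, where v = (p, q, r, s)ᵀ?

The coefficient of pq is A[1,2] + A[2,1] = 2·(-3) = -6.

-6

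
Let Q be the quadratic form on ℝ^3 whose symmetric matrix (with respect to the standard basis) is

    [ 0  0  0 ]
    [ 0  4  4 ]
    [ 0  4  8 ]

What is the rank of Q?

Applying the same elementary operations to the rows and columns of A produces a congruent diagonal matrix with entries 0, 4, 4.
So there are 2 positive, 1 zero pivots.
The rank is the number of nonzero pivots: 2.

2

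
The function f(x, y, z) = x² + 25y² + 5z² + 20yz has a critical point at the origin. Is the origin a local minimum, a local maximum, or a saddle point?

local minimum

The Hessian at the origin is H = [[2, 0, 0], [0, 50, 20], [0, 20, 10]].
Applying the same elementary operations to the rows and columns of H produces a congruent diagonal matrix with entries 2, 50, 2.
Counting signs: 3 positive.
H is positive definite, so the origin is a strict local minimum.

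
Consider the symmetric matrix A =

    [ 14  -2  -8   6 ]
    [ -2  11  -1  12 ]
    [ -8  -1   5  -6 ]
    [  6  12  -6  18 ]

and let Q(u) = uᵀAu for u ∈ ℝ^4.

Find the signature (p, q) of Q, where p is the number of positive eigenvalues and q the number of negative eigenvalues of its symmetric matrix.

(2, 0)

Applying the same elementary operations to the rows and columns of A produces a congruent diagonal matrix with entries 14, 75/7, 0, 0.
Counting signs: 2 positive, 2 zero.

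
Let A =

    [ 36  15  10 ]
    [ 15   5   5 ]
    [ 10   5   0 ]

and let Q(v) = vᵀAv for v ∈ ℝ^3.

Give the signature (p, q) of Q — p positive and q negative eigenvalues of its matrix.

(1, 2)

An LDLᵀ factorisation of A has diagonal entries 36, -5/4, -20/9.
Counting signs: 1 positive, 2 negative.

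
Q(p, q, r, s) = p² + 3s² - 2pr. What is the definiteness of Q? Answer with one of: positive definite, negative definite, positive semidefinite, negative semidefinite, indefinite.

The symmetric matrix is A = [[1, 0, -1, 0], [0, 0, 0, 0], [-1, 0, 0, 0], [0, 0, 0, 3]].
Congruent diagonalization of A (simultaneous row and column reduction) yields pivots 1, 0, -1, 3.
That gives 2 positive, 1 negative, 1 zero pivots.
Hence Q is indefinite.

indefinite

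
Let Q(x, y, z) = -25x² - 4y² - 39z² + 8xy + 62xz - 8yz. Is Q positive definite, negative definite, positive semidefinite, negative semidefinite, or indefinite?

negative definite

The associated matrix is A = [[-25, 4, 31], [4, -4, -4], [31, -4, -39]].
Applying the same elementary operations to the rows and columns of A produces a congruent diagonal matrix with entries -25, -84/25, -2/7.
That gives 3 negative pivots.
Hence Q is negative definite.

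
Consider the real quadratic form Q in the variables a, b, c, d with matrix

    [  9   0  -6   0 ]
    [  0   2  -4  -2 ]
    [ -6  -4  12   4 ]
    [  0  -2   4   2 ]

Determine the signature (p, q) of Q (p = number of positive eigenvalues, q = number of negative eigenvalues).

Applying the same elementary operations to the rows and columns of A produces a congruent diagonal matrix with entries 9, 2, 0, 0.
So there are 2 positive, 2 zero pivots.

(2, 0)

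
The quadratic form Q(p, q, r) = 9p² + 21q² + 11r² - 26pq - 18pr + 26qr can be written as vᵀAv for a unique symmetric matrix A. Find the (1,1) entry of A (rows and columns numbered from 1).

The coefficient of p² in Q is 9, and that is exactly A[1,1].

9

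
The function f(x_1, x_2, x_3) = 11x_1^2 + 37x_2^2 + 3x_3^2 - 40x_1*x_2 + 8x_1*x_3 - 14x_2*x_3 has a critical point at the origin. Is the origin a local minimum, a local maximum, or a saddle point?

local minimum

The Hessian at the origin is H = [[22, -40, 8], [-40, 74, -14], [8, -14, 6]].
An LDLᵀ factorisation of H has diagonal entries 22, 14/11, 20/7.
So there are 3 positive pivots.
H is positive definite, so the origin is a strict local minimum.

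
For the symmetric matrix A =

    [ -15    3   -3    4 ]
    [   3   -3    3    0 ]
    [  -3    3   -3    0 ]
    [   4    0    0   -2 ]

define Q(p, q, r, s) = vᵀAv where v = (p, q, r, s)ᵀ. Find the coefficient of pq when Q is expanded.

The coefficient of pq is A[1,2] + A[2,1] = 2·3 = 6.

6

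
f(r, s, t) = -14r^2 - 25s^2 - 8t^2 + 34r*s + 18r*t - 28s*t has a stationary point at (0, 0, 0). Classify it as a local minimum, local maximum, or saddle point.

local maximum

The Hessian at the origin is H = [[-28, 34, 18], [34, -50, -28], [18, -28, -16]].
Row-reducing H symmetrically gives the diagonal entries -28, -61/7, -6/61.
That gives 3 negative pivots.
H is negative definite, so the origin is a strict local maximum.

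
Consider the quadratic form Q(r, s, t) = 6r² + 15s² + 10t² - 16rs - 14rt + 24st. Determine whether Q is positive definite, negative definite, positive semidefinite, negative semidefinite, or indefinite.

The symmetric matrix of Q is A = [[6, -8, -7], [-8, 15, 12], [-7, 12, 10]].
Leading principal minors: Δ_1 = 6, Δ_2 = 26, Δ_3 = 5.
All leading principal minors are positive, so by Sylvester's criterion Q is positive definite.

positive definite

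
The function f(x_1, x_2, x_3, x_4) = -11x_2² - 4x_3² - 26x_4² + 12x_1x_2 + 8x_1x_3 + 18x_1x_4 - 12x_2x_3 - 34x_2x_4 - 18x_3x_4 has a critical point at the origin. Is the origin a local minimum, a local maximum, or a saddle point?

saddle point

The Hessian at the origin is H = [[0, 12, 8, 18], [12, -22, -12, -34], [8, -12, -8, -18], [18, -34, -18, -52]].
H is indefinite, so the origin is a saddle point.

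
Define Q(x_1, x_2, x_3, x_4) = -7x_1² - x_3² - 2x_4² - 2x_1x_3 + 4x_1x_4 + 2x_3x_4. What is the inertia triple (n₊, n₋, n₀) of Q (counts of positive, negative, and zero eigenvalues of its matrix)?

(0, 3, 1)

The associated matrix is A = [[-7, 0, -1, 2], [0, 0, 0, 0], [-1, 0, -1, 1], [2, 0, 1, -2]].
Applying the same elementary operations to the rows and columns of A produces a congruent diagonal matrix with entries -7, 0, -6/7, -5/6.
That gives 3 negative, 1 zero pivots.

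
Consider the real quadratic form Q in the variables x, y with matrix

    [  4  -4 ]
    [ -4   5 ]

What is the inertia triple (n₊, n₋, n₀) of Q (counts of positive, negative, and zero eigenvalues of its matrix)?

Congruent diagonalization of A (simultaneous row and column reduction) yields pivots 4, 1.
That gives 2 positive pivots.

(2, 0, 0)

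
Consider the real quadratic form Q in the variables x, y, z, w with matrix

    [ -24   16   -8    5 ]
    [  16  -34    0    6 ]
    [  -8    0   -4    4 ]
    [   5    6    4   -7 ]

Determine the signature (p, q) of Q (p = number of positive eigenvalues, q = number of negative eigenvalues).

(0, 4)

Symmetric row and column elimination reduces A to a congruent diagonal form with pivots -24, -70/3, -4/35, -15/8.
That gives 4 negative pivots.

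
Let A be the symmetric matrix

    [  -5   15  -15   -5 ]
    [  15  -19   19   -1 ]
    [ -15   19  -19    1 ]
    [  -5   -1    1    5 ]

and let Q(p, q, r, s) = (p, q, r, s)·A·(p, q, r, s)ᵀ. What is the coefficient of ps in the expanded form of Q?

The coefficient of ps is A[1,4] + A[4,1] = 2·(-5) = -10.

-10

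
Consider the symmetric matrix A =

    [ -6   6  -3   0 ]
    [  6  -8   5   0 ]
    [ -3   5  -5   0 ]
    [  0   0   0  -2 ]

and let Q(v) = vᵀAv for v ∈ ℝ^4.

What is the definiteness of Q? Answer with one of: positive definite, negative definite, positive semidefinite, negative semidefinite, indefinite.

Leading principal minors: Δ_1 = -6, Δ_2 = 12, Δ_3 = -18, Δ_4 = 36.
The signs alternate starting with Δ_1 < 0, so by Sylvester's criterion Q is negative definite.

negative definite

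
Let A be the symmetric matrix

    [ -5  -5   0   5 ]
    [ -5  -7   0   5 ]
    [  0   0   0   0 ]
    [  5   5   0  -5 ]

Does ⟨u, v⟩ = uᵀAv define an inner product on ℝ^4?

Row-reducing A symmetrically gives the diagonal entries -5, -2, 0, 0.
So there are 2 negative, 2 zero pivots.
Hence Q is negative semidefinite.
⟨·,·⟩ is an inner product exactly when A is positive definite.

no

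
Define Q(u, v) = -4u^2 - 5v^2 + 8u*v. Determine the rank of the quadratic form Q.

The symmetric matrix is A = [[-4, 4], [4, -5]].
Symmetric row and column elimination reduces A to a congruent diagonal form with pivots -4, -1.
So there are 2 negative pivots.
The rank is the number of nonzero pivots: 2.

2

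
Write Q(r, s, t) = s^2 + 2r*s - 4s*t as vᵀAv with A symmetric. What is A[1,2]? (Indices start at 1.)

1

The coefficient of r·s in Q is 2. For a symmetric A this equals A[1,2] + A[2,1] = 2·A[1,2].
So A[1,2] = 2/2 = 1.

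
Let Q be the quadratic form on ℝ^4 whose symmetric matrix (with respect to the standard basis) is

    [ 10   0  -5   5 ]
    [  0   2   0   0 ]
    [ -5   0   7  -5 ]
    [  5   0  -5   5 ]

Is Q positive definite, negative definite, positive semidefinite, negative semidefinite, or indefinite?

Congruent diagonalization of A (simultaneous row and column reduction) yields pivots 10, 2, 9/2, 10/9.
So there are 4 positive pivots.
Hence Q is positive definite.

positive definite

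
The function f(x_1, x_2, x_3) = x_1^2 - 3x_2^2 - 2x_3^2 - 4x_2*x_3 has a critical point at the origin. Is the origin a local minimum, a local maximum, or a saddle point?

saddle point

The Hessian at the origin is H = [[2, 0, 0], [0, -6, -4], [0, -4, -4]].
An LDLᵀ factorisation of H has diagonal entries 2, -6, -4/3.
That gives 1 positive, 2 negative pivots.
H is indefinite, so the origin is a saddle point.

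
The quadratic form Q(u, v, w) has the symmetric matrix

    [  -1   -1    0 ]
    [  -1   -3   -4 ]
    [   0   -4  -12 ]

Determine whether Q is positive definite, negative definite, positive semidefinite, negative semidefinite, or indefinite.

negative definite

Leading principal minors: Δ_1 = -1, Δ_2 = 2, Δ_3 = -8.
The signs alternate starting with Δ_1 < 0, so by Sylvester's criterion Q is negative definite.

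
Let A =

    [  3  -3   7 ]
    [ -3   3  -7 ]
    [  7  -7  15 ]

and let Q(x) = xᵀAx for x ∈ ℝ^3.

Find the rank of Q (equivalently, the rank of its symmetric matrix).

Row-reducing A symmetrically gives the diagonal entries 3, 0, -4/3.
So there are 1 positive, 1 negative, 1 zero pivots.
The rank is the number of nonzero pivots: 2.

2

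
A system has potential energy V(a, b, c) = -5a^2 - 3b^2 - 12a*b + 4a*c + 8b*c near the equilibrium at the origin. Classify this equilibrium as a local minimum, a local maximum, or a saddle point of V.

The Hessian at the origin is H = [[-10, -12, 4], [-12, -6, 8], [4, 8, 0]].
An LDLᵀ factorisation of H has diagonal entries -10, 42/5, 8/21.
So there are 2 positive, 1 negative pivots.
H is indefinite, so the origin is a saddle point.

saddle point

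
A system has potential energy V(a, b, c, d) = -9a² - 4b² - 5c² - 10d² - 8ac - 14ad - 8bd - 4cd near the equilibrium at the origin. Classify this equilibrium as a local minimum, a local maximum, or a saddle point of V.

local maximum

The Hessian at the origin is H = [[-18, 0, -8, -14], [0, -8, 0, -8], [-8, 0, -10, -4], [-14, -8, -4, -20]].
Applying the same elementary operations to the rows and columns of H produces a congruent diagonal matrix with entries -18, -8, -58/9, -10/29.
So there are 4 negative pivots.
H is negative definite, so the origin is a strict local maximum.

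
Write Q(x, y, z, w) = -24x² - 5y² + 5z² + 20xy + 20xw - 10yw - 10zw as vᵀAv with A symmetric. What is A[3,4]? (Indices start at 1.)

-5

The coefficient of z·w in Q is -10. For a symmetric A this equals A[3,4] + A[4,3] = 2·A[3,4].
So A[3,4] = -10/2 = -5.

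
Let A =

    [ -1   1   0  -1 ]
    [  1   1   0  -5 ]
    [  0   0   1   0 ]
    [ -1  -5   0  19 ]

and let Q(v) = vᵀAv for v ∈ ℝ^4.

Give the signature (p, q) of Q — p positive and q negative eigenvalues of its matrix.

(3, 1)

Applying the same elementary operations to the rows and columns of A produces a congruent diagonal matrix with entries -1, 2, 1, 2.
Counting signs: 3 positive, 1 negative.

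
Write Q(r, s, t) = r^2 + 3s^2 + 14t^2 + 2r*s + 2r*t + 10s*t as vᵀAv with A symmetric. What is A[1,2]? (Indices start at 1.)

1

The coefficient of r·s in Q is 2. For a symmetric A this equals A[1,2] + A[2,1] = 2·A[1,2].
So A[1,2] = 2/2 = 1.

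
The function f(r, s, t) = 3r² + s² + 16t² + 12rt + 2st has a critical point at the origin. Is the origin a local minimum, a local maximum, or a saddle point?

The Hessian at the origin is H = [[6, 0, 12], [0, 2, 2], [12, 2, 32]].
Congruent diagonalization of H (simultaneous row and column reduction) yields pivots 6, 2, 6.
That gives 3 positive pivots.
H is positive definite, so the origin is a strict local minimum.

local minimum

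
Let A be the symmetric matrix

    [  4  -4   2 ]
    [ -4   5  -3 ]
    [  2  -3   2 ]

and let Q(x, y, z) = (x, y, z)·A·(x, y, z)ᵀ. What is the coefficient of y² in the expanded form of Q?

5

The coefficient of y² is the diagonal entry A[2,2] = 5.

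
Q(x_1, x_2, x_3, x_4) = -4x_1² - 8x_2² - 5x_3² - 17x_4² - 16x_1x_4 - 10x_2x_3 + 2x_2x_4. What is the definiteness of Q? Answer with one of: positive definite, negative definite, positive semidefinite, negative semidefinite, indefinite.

negative definite

The associated matrix is A = [[-4, 0, 0, -8], [0, -8, -5, 1], [0, -5, -5, 0], [-8, 1, 0, -17]].
Symmetric row and column elimination reduces A to a congruent diagonal form with pivots -4, -8, -15/8, -2/3.
That gives 4 negative pivots.
Hence Q is negative definite.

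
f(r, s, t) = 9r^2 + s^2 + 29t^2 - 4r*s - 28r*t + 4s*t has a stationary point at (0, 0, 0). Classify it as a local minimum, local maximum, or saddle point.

The Hessian at the origin is H = [[18, -4, -28], [-4, 2, 4], [-28, 4, 58]].
Congruent diagonalization of H (simultaneous row and column reduction) yields pivots 18, 10/9, 10.
So there are 3 positive pivots.
H is positive definite, so the origin is a strict local minimum.

local minimum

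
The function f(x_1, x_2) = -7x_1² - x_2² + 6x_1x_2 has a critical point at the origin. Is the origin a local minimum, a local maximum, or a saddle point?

The Hessian at the origin is H = [[-14, 6], [6, -2]].
det H = -14·-2 − (6)² = -8 < 0, so H is indefinite.
Therefore the origin is a saddle point.

saddle point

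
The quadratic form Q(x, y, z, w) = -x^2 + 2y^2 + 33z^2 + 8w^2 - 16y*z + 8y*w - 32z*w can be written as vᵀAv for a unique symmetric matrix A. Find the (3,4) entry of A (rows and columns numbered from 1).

-16

The coefficient of z·w in Q is -32. For a symmetric A this equals A[3,4] + A[4,3] = 2·A[3,4].
So A[3,4] = -32/2 = -16.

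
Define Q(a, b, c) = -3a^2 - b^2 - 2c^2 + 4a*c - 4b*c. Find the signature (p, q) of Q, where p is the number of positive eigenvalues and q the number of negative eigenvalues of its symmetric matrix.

The symmetric matrix is A = [[-3, 0, 2], [0, -1, -2], [2, -2, -2]].
An LDLᵀ factorisation of A has diagonal entries -3, -1, 10/3.
That gives 1 positive, 2 negative pivots.

(1, 2)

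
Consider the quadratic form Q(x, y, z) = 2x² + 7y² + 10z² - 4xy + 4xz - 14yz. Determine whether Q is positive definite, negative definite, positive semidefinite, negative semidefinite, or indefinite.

positive definite

The symmetric matrix of Q is A = [[2, -2, 2], [-2, 7, -7], [2, -7, 10]].
Leading principal minors: Δ_1 = 2, Δ_2 = 10, Δ_3 = 30.
All leading principal minors are positive, so by Sylvester's criterion Q is positive definite.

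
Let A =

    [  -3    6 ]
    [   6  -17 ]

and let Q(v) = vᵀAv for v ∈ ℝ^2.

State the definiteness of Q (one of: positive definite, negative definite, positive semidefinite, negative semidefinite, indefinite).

For the 2×2 matrix [[-3, 6], [6, -17]]: det = -3·-17 − (6)² = 15, trace = -20.
det > 0 so both eigenvalues share the sign of the trace; trace = -20 < 0 ⇒ both negative.

negative definite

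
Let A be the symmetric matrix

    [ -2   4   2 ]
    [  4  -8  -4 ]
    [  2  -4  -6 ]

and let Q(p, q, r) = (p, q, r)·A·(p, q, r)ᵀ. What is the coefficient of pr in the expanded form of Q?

4

The coefficient of pr is A[1,3] + A[3,1] = 2·2 = 4.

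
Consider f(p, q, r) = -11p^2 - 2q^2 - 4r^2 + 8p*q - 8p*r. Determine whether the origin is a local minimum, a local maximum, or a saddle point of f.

The Hessian at the origin is H = [[-22, 8, -8], [8, -4, 0], [-8, 0, -8]].
Applying the same elementary operations to the rows and columns of H produces a congruent diagonal matrix with entries -22, -12/11, 8/3.
So there are 1 positive, 2 negative pivots.
H is indefinite, so the origin is a saddle point.

saddle point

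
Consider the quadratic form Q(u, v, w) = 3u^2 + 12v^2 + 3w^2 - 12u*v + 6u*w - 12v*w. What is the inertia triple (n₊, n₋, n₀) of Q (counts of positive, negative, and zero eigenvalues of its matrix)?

(1, 0, 2)

The associated matrix is A = [[3, -6, 3], [-6, 12, -6], [3, -6, 3]].
Symmetric row and column elimination reduces A to a congruent diagonal form with pivots 3, 0, 0.
Counting signs: 1 positive, 2 zero.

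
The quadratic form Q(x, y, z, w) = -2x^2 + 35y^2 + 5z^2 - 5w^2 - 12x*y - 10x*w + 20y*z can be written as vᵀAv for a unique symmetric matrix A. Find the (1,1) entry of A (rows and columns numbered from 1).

The coefficient of x^2 in Q is -2, and that is exactly A[1,1].

-2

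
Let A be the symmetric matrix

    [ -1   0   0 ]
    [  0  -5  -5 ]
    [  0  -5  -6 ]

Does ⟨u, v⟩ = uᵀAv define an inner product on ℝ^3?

no

Applying the same elementary operations to the rows and columns of A produces a congruent diagonal matrix with entries -1, -5, -1.
Counting signs: 3 negative.
Hence Q is negative definite.
⟨·,·⟩ is an inner product exactly when A is positive definite.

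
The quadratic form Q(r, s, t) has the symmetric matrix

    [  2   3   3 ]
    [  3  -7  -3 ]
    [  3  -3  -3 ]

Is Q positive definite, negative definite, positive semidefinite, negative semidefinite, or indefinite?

Symmetric row and column elimination reduces A to a congruent diagonal form with pivots 2, -23/2, -60/23.
That gives 1 positive, 2 negative pivots.
Hence Q is indefinite.

indefinite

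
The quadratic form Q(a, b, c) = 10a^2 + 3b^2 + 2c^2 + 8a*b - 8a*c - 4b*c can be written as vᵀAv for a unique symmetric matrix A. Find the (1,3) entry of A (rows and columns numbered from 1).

The coefficient of a·c in Q is -8. For a symmetric A this equals A[1,3] + A[3,1] = 2·A[1,3].
So A[1,3] = -8/2 = -4.

-4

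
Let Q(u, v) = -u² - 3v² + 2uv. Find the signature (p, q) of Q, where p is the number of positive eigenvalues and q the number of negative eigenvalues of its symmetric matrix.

The associated matrix is A = [[-1, 1], [1, -3]].
An LDLᵀ factorisation of A has diagonal entries -1, -2.
So there are 2 negative pivots.

(0, 2)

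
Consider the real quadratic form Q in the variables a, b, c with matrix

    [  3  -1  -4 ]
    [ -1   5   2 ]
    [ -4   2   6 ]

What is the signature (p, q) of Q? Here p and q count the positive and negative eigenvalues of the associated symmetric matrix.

An LDLᵀ factorisation of A has diagonal entries 3, 14/3, 4/7.
Counting signs: 3 positive.

(3, 0)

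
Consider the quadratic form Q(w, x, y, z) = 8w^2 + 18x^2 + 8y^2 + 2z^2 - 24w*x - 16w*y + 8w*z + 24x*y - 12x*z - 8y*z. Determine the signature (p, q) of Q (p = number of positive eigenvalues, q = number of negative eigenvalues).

(1, 0)

Write A = [[8, -12, -8, 4], [-12, 18, 12, -6], [-8, 12, 8, -4], [4, -6, -4, 2]].
Symmetric row and column elimination reduces A to a congruent diagonal form with pivots 8, 0, 0, 0.
So there are 1 positive, 3 zero pivots.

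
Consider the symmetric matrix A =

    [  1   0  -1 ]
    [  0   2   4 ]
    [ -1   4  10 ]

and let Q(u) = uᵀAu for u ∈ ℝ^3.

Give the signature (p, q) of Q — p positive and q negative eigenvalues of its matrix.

(3, 0)

Row-reducing A symmetrically gives the diagonal entries 1, 2, 1.
So there are 3 positive pivots.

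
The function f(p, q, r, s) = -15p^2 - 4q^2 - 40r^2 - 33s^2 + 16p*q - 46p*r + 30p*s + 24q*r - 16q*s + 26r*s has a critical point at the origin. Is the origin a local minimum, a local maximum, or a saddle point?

The Hessian at the origin is H = [[-30, 16, -46, 30], [16, -8, 24, -16], [-46, 24, -80, 26], [30, -16, 26, -66]].
Symmetric row and column elimination reduces H to a congruent diagonal form with pivots -30, 8/15, -10, 4.
Counting signs: 2 positive, 2 negative.
H is indefinite, so the origin is a saddle point.

saddle point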